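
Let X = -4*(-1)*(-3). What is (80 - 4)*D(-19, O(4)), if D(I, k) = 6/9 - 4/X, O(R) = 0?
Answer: 76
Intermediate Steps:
X = -12 (X = 4*(-3) = -12)
D(I, k) = 1 (D(I, k) = 6/9 - 4/(-12) = 6*(⅑) - 4*(-1/12) = ⅔ + ⅓ = 1)
(80 - 4)*D(-19, O(4)) = (80 - 4)*1 = 76*1 = 76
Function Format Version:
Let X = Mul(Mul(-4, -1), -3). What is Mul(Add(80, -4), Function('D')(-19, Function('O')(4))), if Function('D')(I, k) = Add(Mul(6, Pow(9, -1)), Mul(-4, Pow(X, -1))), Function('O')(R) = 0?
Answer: 76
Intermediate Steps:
X = -12 (X = Mul(4, -3) = -12)
Function('D')(I, k) = 1 (Function('D')(I, k) = Add(Mul(6, Pow(9, -1)), Mul(-4, Pow(-12, -1))) = Add(Mul(6, Rational(1, 9)), Mul(-4, Rational(-1, 12))) = Add(Rational(2, 3), Rational(1, 3)) = 1)
Mul(Add(80, -4), Function('D')(-19, Function('O')(4))) = Mul(Add(80, -4), 1) = Mul(76, 1) = 76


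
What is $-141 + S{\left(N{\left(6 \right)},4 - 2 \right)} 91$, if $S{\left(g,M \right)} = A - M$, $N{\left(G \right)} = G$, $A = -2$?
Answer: $-505$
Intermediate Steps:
$S{\left(g,M \right)} = -2 - M$
$-141 + S{\left(N{\left(6 \right)},4 - 2 \right)} 91 = -141 + \left(-2 - \left(4 - 2\right)\right) 91 = -141 + \left(-2 - 2\right) 91 = -141 - 364 = -505$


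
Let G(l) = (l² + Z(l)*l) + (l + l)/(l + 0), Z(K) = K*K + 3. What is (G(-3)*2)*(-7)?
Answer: 350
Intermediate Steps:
Z(K) = 3 + K² (Z(K) = K² + 3 = 3 + K²)
G(l) = 2 + l² + l*(3 + l²) (G(l) = (l² + (3 + l²)*l) + (l + l)/(l + 0) = (l² + l*(3 + l²)) + (2*l)/l = (l² + l*(3 + l²)) + 2 = 2 + l² + l*(3 + l²))
(G(-3)*2)*(-7) = ((2 + (-3)² - 3*(3 + (-3)²))*2)*(-7) = ((2 + 9 - 3*(3 + 9))*2)*(-7) = ((2 + 9 - 3*12)*2)*(-7) = ((2 + 9 - 36)*2)*(-7) = -25*2*(-7) = -50*(-7) = 350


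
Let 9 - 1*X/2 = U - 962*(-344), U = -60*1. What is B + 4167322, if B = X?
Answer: 3505604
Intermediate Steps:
U = -60
X = -661718 (X = 18 - 2*(-60 - 962*(-344)) = 18 - 2*(-60 + 330928) = 18 - 2*330868 = 18 - 661736 = -661718)
B = -661718
B + 4167322 = -661718 + 4167322 = 3505604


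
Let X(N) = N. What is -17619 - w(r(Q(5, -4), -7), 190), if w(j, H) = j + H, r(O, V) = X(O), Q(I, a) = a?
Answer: -17805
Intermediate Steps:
r(O, V) = O
w(j, H) = H + j
-17619 - w(r(Q(5, -4), -7), 190) = -17619 - (190 - 4) = -17619 - 1*186 = -17619 - 186 = -17805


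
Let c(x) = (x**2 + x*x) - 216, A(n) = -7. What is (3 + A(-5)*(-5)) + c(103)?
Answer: 21040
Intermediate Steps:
c(x) = -216 + 2*x**2 (c(x) = (x**2 + x**2) - 216 = 2*x**2 - 216 = -216 + 2*x**2)
(3 + A(-5)*(-5)) + c(103) = (3 - 7*(-5)) + (-216 + 2*103**2) = (3 + 35) + (-216 + 2*10609) = 38 + (-216 + 21218) = 38 + 21002 = 21040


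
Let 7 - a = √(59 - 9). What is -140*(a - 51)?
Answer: 6160 + 700*√2 ≈ 7150.0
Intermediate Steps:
a = 7 - 5*√2 (a = 7 - √(59 - 9) = 7 - √50 = 7 - 5*√2 ≈ -0.071068)
-140*(a - 51) = -140*((7 - 5*√2) - 51) = -140*(-44 - 5*√2) = 6160 + 700*√2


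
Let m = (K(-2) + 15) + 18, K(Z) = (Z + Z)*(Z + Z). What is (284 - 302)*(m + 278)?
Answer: -5886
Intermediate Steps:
K(Z) = 4*Z² (K(Z) = (2*Z)*(2*Z) = 4*Z²)
m = 49 (m = (4*(-2)² + 15) + 18 = (4*4 + 15) + 18 = (16 + 15) + 18 = 31 + 18 = 49)
(284 - 302)*(m + 278) = (284 - 302)*(49 + 278) = -18*327 = -5886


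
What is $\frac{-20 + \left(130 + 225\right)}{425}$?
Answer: $\frac{67}{85} \approx 0.78824$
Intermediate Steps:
$\frac{-20 + \left(130 + 225\right)}{425} = \frac{-20 + 355}{425} = \frac{1}{425} \cdot 335 = \frac{67}{85}$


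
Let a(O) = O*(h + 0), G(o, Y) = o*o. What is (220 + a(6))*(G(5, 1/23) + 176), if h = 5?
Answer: 50250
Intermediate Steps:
G(o, Y) = o²
a(O) = 5*O (a(O) = O*(5 + 0) = O*5 = 5*O)
(220 + a(6))*(G(5, 1/23) + 176) = (220 + 5*6)*(5² + 176) = (220 + 30)*(25 + 176) = 250*201 = 50250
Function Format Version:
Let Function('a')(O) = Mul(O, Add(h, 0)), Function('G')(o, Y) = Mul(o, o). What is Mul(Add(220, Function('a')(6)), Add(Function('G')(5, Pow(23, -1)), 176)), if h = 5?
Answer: 50250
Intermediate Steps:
Function('G')(o, Y) = Pow(o, 2)
Function('a')(O) = Mul(5, O) (Function('a')(O) = Mul(O, Add(5, 0)) = Mul(O, 5) = Mul(5, O))
Mul(Add(220, Function('a')(6)), Add(Function('G')(5, Pow(23, -1)), 176)) = Mul(Add(220, Mul(5, 6)), Add(Pow(5, 2), 176)) = Mul(Add(220, 30), Add(25, 176)) = Mul(250, 201) = 50250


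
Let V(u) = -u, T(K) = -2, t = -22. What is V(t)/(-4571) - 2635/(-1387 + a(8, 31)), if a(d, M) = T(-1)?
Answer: 12014027/6349119 ≈ 1.8922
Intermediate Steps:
a(d, M) = -2
V(t)/(-4571) - 2635/(-1387 + a(8, 31)) = -1*(-22)/(-4571) - 2635/(-1387 - 2) = 22*(-1/4571) - 2635/(-1389) = -22/4571 - 2635*(-1/1389) = -22/4571 + 2635/1389 = 12014027/6349119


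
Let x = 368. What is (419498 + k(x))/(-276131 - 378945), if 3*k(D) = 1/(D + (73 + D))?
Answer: -1018121647/1589869452 ≈ -0.64038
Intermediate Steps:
k(D) = 1/(3*(73 + 2*D)) (k(D) = 1/(3*(D + (73 + D))) = 1/(3*(73 + 2*D)))
(419498 + k(x))/(-276131 - 378945) = (419498 + 1/(3*(73 + 2*368)))/(-276131 - 378945) = (419498 + 1/(3*(73 + 736)))/(-655076) = (419498 + (1/3)/809)*(-1/655076) = (419498 + (1/3)*(1/809))*(-1/655076) = (419498 + 1/2427)*(-1/655076) = (1018121647/2427)*(-1/655076) = -1018121647/1589869452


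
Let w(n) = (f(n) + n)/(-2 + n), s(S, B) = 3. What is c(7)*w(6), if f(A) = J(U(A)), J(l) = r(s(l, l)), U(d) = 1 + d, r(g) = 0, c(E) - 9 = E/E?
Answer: 15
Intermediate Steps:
c(E) = 10 (c(E) = 9 + E/E = 9 + 1 = 10)
J(l) = 0
f(A) = 0
w(n) = n/(-2 + n) (w(n) = (0 + n)/(-2 + n) = n/(-2 + n))
c(7)*w(6) = 10*(6/(-2 + 6)) = 10*(6/4) = 10*(6*(¼)) = 10*(3/2) = 15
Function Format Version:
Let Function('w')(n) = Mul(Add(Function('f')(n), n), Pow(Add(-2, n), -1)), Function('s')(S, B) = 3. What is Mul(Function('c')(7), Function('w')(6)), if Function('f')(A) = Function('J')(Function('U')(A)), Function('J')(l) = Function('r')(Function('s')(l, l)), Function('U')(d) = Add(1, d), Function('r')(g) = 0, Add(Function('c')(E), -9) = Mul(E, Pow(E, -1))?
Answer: 15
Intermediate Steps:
Function('c')(E) = 10 (Function('c')(E) = Add(9, Mul(E, Pow(E, -1))) = Add(9, 1) = 10)
Function('J')(l) = 0
Function('f')(A) = 0
Function('w')(n) = Mul(n, Pow(Add(-2, n), -1)) (Function('w')(n) = Mul(Add(0, n), Pow(Add(-2, n), -1)) = Mul(n, Pow(Add(-2, n), -1)))
Mul(Function('c')(7), Function('w')(6)) = Mul(10, Mul(6, Pow(Add(-2, 6), -1))) = Mul(10, Mul(6, Pow(4, -1))) = Mul(10, Mul(6, Rational(1, 4))) = Mul(10, Rational(3, 2)) = 15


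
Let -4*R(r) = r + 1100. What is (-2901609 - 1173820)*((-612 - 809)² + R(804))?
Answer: -8227333425185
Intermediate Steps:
R(r) = -275 - r/4 (R(r) = -(r + 1100)/4 = -(1100 + r)/4 = -275 - r/4)
(-2901609 - 1173820)*((-612 - 809)² + R(804)) = (-2901609 - 1173820)*((-612 - 809)² + (-275 - ¼*804)) = -4075429*((-1421)² + (-275 - 201)) = -4075429*(2019241 - 476) = -4075429*2018765 = -8227333425185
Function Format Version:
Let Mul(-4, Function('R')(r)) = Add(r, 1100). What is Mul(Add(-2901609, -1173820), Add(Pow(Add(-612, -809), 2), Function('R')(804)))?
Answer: -8227333425185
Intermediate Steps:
Function('R')(r) = Add(-275, Mul(Rational(-1, 4), r)) (Function('R')(r) = Mul(Rational(-1, 4), Add(r, 1100)) = Mul(Rational(-1, 4), Add(1100, r)) = Add(-275, Mul(Rational(-1, 4), r)))
Mul(Add(-2901609, -1173820), Add(Pow(Add(-612, -809), 2), Function('R')(804))) = Mul(Add(-2901609, -1173820), Add(Pow(Add(-612, -809), 2), Add(-275, Mul(Rational(-1, 4), 804)))) = Mul(-4075429, Add(Pow(-1421, 2), Add(-275, -201))) = Mul(-4075429, Add(2019241, -476)) = Mul(-4075429, 2018765) = -8227333425185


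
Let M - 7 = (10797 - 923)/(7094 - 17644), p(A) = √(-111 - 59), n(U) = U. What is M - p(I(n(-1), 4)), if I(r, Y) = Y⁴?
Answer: 31988/5275 - I*√170 ≈ 6.0641 - 13.038*I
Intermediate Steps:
p(A) = I*√170 (p(A) = √(-170) = I*√170)
M = 31988/5275 (M = 7 + (10797 - 923)/(7094 - 17644) = 7 + 9874/(-10550) = 7 + 9874*(-1/10550) = 7 - 4937/5275 = 31988/5275 ≈ 6.0641)
M - p(I(n(-1), 4)) = 31988/5275 - I*√170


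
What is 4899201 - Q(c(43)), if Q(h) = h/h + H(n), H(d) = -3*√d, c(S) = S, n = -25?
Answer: 4899200 + 15*I ≈ 4.8992e+6 + 15.0*I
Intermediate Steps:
Q(h) = 1 - 15*I (Q(h) = h/h - 15*I = 1 - 15*I)
4899201 - Q(c(43)) = 4899201 - (1 - 15*I) = 4899201 + (-1 + 15*I) = 4899200 + 15*I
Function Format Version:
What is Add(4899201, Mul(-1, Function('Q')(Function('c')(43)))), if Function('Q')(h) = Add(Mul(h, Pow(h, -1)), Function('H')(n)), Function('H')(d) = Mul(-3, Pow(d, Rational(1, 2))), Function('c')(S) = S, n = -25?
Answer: Add(4899200, Mul(15, I)) ≈ Add(4.8992e+6, Mul(15.000, I))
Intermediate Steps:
Function('Q')(h) = Add(1, Mul(-15, I)) (Function('Q')(h) = Add(Mul(h, Pow(h, -1)), Mul(-3, Pow(-25, Rational(1, 2)))) = Add(1, Mul(-3, Mul(5, I))) = Add(1, Mul(-15, I)))
Add(4899201, Mul(-1, Function('Q')(Function('c')(43)))) = Add(4899201, Mul(-1, Add(1, Mul(-15, I)))) = Add(4899201, Add(-1, Mul(15, I))) = Add(4899200, Mul(15, I))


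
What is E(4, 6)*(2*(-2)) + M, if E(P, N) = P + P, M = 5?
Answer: -27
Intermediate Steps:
E(P, N) = 2*P
E(4, 6)*(2*(-2)) + M = (2*4)*(2*(-2)) + 5 = 8*(-4) + 5 = -32 + 5 = -27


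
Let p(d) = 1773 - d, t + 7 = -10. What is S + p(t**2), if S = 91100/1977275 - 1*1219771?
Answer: -96355533473/79091 ≈ -1.2183e+6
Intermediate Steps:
t = -17 (t = -7 - 10 = -17)
S = -96472904517/79091 (S = 91100*(1/1977275) - 1219771 = 3644/79091 - 1219771 = -96472904517/79091 ≈ -1.2198e+6)
S + p(t**2) = -96472904517/79091 + (1773 - 1*(-17)**2) = -96472904517/79091 + (1773 - 1*289) = -96472904517/79091 + (1773 - 289) = -96472904517/79091 + 1484 = -96355533473/79091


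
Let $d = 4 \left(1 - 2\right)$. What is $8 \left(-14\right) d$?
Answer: $448$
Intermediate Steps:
$d = -4$ ($d = 4 \left(-1\right) = -4$)
$8 \left(-14\right) d = 8 \left(-14\right) \left(-4\right) = \left(-112\right) \left(-4\right) = 448$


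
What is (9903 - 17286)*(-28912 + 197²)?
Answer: -73069551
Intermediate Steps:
(9903 - 17286)*(-28912 + 197²) = -7383*(-28912 + 38809) = -7383*9897 = -73069551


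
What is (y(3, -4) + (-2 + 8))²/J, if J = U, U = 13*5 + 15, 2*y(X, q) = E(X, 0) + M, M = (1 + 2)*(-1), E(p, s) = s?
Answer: 81/320 ≈ 0.25313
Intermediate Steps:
M = -3 (M = 3*(-1) = -3)
y(X, q) = -3/2 (y(X, q) = (0 - 3)/2 = (½)*(-3) = -3/2)
U = 80 (U = 65 + 15 = 80)
J = 80
(y(3, -4) + (-2 + 8))²/J = (-3/2 + (-2 + 8))²/80 = (-3/2 + 6)²*(1/80) = (9/2)²*(1/80) = (81/4)*(1/80) = 81/320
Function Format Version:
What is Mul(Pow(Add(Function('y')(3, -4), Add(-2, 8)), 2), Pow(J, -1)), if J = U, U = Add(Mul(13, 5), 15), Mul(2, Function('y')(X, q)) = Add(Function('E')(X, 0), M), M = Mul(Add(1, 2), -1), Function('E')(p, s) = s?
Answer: Rational(81, 320) ≈ 0.25313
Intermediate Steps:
M = -3 (M = Mul(3, -1) = -3)
Function('y')(X, q) = Rational(-3, 2) (Function('y')(X, q) = Mul(Rational(1, 2), Add(0, -3)) = Mul(Rational(1, 2), -3) = Rational(-3, 2))
U = 80 (U = Add(65, 15) = 80)
J = 80
Mul(Pow(Add(Function('y')(3, -4), Add(-2, 8)), 2), Pow(J, -1)) = Mul(Pow(Add(Rational(-3, 2), Add(-2, 8)), 2), Pow(80, -1)) = Mul(Pow(Add(Rational(-3, 2), 6), 2), Rational(1, 80)) = Mul(Pow(Rational(9, 2), 2), Rational(1, 80)) = Mul(Rational(81, 4), Rational(1, 80)) = Rational(81, 320)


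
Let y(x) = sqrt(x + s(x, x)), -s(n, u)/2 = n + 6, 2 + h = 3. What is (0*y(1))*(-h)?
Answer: 0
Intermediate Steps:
h = 1 (h = -2 + 3 = 1)
s(n, u) = -12 - 2*n (s(n, u) = -2*(n + 6) = -2*(6 + n) = -12 - 2*n)
y(x) = sqrt(-12 - x) (y(x) = sqrt(x + (-12 - 2*x)) = sqrt(-12 - x))
(0*y(1))*(-h) = (0*sqrt(-12 - 1*1))*(-1*1) = (0*sqrt(-12 - 1))*(-1) = (0*sqrt(-13))*(-1) = (0*(I*sqrt(13)))*(-1) = 0*(-1) = 0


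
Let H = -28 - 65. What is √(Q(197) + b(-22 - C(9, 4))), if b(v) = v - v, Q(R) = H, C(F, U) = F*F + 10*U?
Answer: I*√93 ≈ 9.6436*I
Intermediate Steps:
C(F, U) = F² + 10*U
H = -93
Q(R) = -93
b(v) = 0
√(Q(197) + b(-22 - C(9, 4))) = √(-93 + 0) = √(-93) = I*√93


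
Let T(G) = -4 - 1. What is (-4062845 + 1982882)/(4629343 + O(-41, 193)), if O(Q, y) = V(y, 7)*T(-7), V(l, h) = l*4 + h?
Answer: -693321/1541816 ≈ -0.44968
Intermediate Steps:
T(G) = -5
V(l, h) = h + 4*l (V(l, h) = 4*l + h = h + 4*l)
O(Q, y) = -35 - 20*y (O(Q, y) = (7 + 4*y)*(-5) = -35 - 20*y)
(-4062845 + 1982882)/(4629343 + O(-41, 193)) = (-4062845 + 1982882)/(4629343 + (-35 - 20*193)) = -2079963/(4629343 + (-35 - 3860)) = -2079963/(4629343 - 3895) = -2079963/4625448 = -2079963*1/4625448 = -693321/1541816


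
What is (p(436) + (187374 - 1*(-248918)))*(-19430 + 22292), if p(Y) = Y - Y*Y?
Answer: 705860784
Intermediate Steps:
p(Y) = Y - Y²
(p(436) + (187374 - 1*(-248918)))*(-19430 + 22292) = (436*(1 - 1*436) + (187374 - 1*(-248918)))*(-19430 + 22292) = (436*(1 - 436) + (187374 + 248918))*2862 = (436*(-435) + 436292)*2862 = (-189660 + 436292)*2862 = 246632*2862 = 705860784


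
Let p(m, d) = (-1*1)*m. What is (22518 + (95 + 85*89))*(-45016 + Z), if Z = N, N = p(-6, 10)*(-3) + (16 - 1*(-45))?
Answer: -1357195194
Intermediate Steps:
p(m, d) = -m
N = 43 (N = -1*(-6)*(-3) + (16 - 1*(-45)) = 6*(-3) + (16 + 45) = -18 + 61 = 43)
Z = 43
(22518 + (95 + 85*89))*(-45016 + Z) = (22518 + (95 + 85*89))*(-45016 + 43) = (22518 + (95 + 7565))*(-44973) = (22518 + 7660)*(-44973) = 30178*(-44973) = -1357195194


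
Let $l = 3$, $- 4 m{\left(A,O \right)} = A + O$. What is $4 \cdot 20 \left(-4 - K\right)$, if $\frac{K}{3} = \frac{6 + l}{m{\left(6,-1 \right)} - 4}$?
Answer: $\frac{640}{7} \approx 91.429$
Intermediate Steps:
$m{\left(A,O \right)} = - \frac{A}{4} - \frac{O}{4}$ ($m{\left(A,O \right)} = - \frac{A + O}{4} = - \frac{A}{4} - \frac{O}{4}$)
$K = - \frac{36}{7}$ ($K = 3 \frac{6 + 3}{\left(\left(- \frac{1}{4}\right) 6 - - \frac{1}{4}\right) - 4} = 3 \frac{9}{\left(- \frac{3}{2} + \frac{1}{4}\right) - 4} = 3 \frac{9}{- \frac{5}{4} - 4} = 3 \frac{9}{- \frac{21}{4}} = 3 \cdot 9 \left(- \frac{4}{21}\right) = 3 \left(- \frac{12}{7}\right) = - \frac{36}{7} \approx -5.1429$)
$4 \cdot 20 \left(-4 - K\right) = 4 \cdot 20 \left(-4 - - \frac{36}{7}\right) = 80 \left(-4 + \frac{36}{7}\right) = 80 \cdot \frac{8}{7} = \frac{640}{7}$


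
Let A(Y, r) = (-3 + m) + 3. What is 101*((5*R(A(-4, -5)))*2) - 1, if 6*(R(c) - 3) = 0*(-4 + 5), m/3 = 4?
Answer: 3029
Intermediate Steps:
m = 12 (m = 3*4 = 12)
A(Y, r) = 12 (A(Y, r) = (-3 + 12) + 3 = 9 + 3 = 12)
R(c) = 3 (R(c) = 3 + (0*(-4 + 5))/6 = 3 + (0*1)/6 = 3 + (1/6)*0 = 3 + 0 = 3)
101*((5*R(A(-4, -5)))*2) - 1 = 101*((5*3)*2) - 1 = 101*(15*2) - 1 = 101*30 - 1 = 3030 - 1 = 3029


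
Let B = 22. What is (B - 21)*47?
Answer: 47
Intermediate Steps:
(B - 21)*47 = (22 - 21)*47 = 1*47 = 47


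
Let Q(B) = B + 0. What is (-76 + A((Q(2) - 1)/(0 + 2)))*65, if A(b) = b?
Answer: -9815/2 ≈ -4907.5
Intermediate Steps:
Q(B) = B
(-76 + A((Q(2) - 1)/(0 + 2)))*65 = (-76 + (2 - 1)/(0 + 2))*65 = (-76 + 1/2)*65 = -151/2*65 = -9815/2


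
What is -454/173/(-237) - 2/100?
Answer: -18301/2050050 ≈ -0.0089271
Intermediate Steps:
-454/173/(-237) - 2/100 = -454*1/173*(-1/237) - 2*1/100 = -454/173*(-1/237) - 1/50 = 454/41001 - 1/50 = -18301/2050050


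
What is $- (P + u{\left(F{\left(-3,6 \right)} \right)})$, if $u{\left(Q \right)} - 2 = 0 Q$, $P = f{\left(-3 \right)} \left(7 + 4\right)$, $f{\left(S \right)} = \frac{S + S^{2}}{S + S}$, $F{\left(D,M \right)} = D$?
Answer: $9$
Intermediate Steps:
$f{\left(S \right)} = \frac{S + S^{2}}{2 S}$
$P = -11$ ($P = \left(\frac{1}{2} + \frac{1}{2} \left(-3\right)\right) \left(7 + 4\right) = \left(\frac{1}{2} - \frac{3}{2}\right) 11 = \left(-1\right) 11 = -11$)
$u{\left(Q \right)} = 2$ ($u{\left(Q \right)} = 2 + 0 Q = 2 + 0 = 2$)
$- (P + u{\left(F{\left(-3,6 \right)} \right)}) = - (-11 + 2) = \left(-1\right) \left(-9\right) = 9$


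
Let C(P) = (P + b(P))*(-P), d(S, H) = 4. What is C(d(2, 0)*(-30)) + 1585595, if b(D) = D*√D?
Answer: 1571195 - 28800*I*√30 ≈ 1.5712e+6 - 1.5774e+5*I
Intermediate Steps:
b(D) = D^(3/2)
C(P) = -P*(P + P^(3/2)) (C(P) = (P + P^(3/2))*(-P) = -P*(P + P^(3/2)))
C(d(2, 0)*(-30)) + 1585595 = -4*(-30)*(4*(-30) + (4*(-30))^(3/2)) + 1585595 = -1*(-120)*(-120 + (-120)^(3/2)) + 1585595 = -1*(-120)*(-120 - 240*I*√30) + 1585595 = (-14400 - 28800*I*√30) + 1585595 = 1571195 - 28800*I*√30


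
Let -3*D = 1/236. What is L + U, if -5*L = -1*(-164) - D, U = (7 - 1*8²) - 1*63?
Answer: -540913/3540 ≈ -152.80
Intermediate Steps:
D = -1/708 (D = -⅓/236 = -⅓*1/236 = -1/708 ≈ -0.0014124)
U = -120 (U = (7 - 1*64) - 63 = (7 - 64) - 63 = -57 - 63 = -120)
L = -116113/3540 (L = -(-1*(-164) - 1*(-1/708))/5 = -(164 + 1/708)/5 = -⅕*116113/708 = -116113/3540 ≈ -32.800)
L + U = -116113/3540 - 120 = -540913/3540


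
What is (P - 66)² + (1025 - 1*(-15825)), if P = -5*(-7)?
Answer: 17811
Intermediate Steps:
P = 35
(P - 66)² + (1025 - 1*(-15825)) = (35 - 66)² + (1025 - 1*(-15825)) = (-31)² + (1025 + 15825) = 961 + 16850 = 17811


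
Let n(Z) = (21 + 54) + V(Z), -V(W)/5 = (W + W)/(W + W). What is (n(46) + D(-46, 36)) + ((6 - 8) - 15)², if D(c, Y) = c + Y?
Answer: 349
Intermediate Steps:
V(W) = -5 (V(W) = -5*(W + W)/(W + W) = -5*2*W/(2*W) = -5*2*W*1/(2*W) = -5*1 = -5)
D(c, Y) = Y + c
n(Z) = 70 (n(Z) = (21 + 54) - 5 = 75 - 5 = 70)
(n(46) + D(-46, 36)) + ((6 - 8) - 15)² = (70 + (36 - 46)) + ((6 - 8) - 15)² = (70 - 10) + (-2 - 15)² = 60 + (-17)² = 60 + 289 = 349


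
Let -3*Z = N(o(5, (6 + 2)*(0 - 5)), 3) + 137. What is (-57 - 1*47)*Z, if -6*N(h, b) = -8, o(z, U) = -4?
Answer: 43160/9 ≈ 4795.6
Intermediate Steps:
N(h, b) = 4/3 (N(h, b) = -⅙*(-8) = 4/3)
Z = -415/9 (Z = -(4/3 + 137)/3 = -⅓*415/3 = -415/9 ≈ -46.111)
(-57 - 1*47)*Z = (-57 - 1*47)*(-415/9) = (-57 - 47)*(-415/9) = -104*(-415/9) = 43160/9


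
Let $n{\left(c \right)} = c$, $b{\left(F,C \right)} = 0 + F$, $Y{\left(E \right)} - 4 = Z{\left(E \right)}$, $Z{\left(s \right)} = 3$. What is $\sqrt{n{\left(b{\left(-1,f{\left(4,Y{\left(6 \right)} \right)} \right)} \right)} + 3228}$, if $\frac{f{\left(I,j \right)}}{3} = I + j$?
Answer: $\sqrt{3227} \approx 56.807$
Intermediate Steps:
$Y{\left(E \right)} = 7$ ($Y{\left(E \right)} = 4 + 3 = 7$)
$f{\left(I,j \right)} = 3 I + 3 j$ ($f{\left(I,j \right)} = 3 \left(I + j\right) = 3 I + 3 j$)
$b{\left(F,C \right)} = F$
$\sqrt{n{\left(b{\left(-1,f{\left(4,Y{\left(6 \right)} \right)} \right)} \right)} + 3228} = \sqrt{-1 + 3228} = \sqrt{3227}$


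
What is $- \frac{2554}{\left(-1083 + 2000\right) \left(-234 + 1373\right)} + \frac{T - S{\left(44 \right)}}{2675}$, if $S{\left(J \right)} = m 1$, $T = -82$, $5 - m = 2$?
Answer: $- \frac{19122261}{558787705} \approx -0.034221$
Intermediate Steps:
$m = 3$ ($m = 5 - 2 = 3$)
$S{\left(J \right)} = 3$ ($S{\left(J \right)} = 3 \cdot 1 = 3$)
$- \frac{2554}{\left(-1083 + 2000\right) \left(-234 + 1373\right)} + \frac{T - S{\left(44 \right)}}{2675} = - \frac{2554}{\left(-1083 + 2000\right) \left(-234 + 1373\right)} + \frac{-82 - 3}{2675} = - \frac{2554}{917 \cdot 1139} + \left(-82 - 3\right) \frac{1}{2675} = - \frac{2554}{1044463} - \frac{17}{535} = - \frac{19122261}{558787705}$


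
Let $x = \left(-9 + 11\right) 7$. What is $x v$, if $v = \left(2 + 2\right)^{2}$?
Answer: $224$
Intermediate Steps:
$x = 14$ ($x = 2 \cdot 7 = 14$)
$v = 16$ ($v = 4^{2} = 16$)
$x v = 14 \cdot 16 = 224$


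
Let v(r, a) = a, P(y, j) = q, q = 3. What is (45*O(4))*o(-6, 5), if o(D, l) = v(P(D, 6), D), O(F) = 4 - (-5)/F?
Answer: -2835/2 ≈ -1417.5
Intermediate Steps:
P(y, j) = 3
O(F) = 4 + 5/F
o(D, l) = D
(45*O(4))*o(-6, 5) = (45*(4 + 5/4))*(-6) = (45*(21/4))*(-6) = (945/4)*(-6) = -2835/2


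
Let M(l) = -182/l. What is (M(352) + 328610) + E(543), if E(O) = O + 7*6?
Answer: 57938229/176 ≈ 3.2919e+5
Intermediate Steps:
E(O) = 42 + O (E(O) = O + 42 = 42 + O)
(M(352) + 328610) + E(543) = (-182/352 + 328610) + (42 + 543) = (-182*1/352 + 328610) + 585 = (-91/176 + 328610) + 585 = 57835269/176 + 585 = 57938229/176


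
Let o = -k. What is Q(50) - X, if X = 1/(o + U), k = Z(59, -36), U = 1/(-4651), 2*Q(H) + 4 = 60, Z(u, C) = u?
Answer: 7688131/274410 ≈ 28.017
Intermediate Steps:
Q(H) = 28 (Q(H) = -2 + (1/2)*60 = -2 + 30 = 28)
U = -1/4651 ≈ -0.00021501
k = 59
o = -59 (o = -1*59 = -59)
X = -4651/274410 (X = 1/(-59 - 1/4651) = 1/(-274410/4651) = -4651/274410 ≈ -0.016949)
Q(50) - X = 28 - 1*(-4651/274410) = 28 + 4651/274410 = 7688131/274410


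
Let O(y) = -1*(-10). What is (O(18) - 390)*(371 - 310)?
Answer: -23180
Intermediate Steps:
O(y) = 10
(O(18) - 390)*(371 - 310) = (10 - 390)*(371 - 310) = -380*61 = -23180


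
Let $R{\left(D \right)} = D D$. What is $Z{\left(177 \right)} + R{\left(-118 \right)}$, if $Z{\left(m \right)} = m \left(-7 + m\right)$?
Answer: $44014$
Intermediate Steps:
$R{\left(D \right)} = D^{2}$
$Z{\left(177 \right)} + R{\left(-118 \right)} = 177 \left(-7 + 177\right) + \left(-118\right)^{2} = 177 \cdot 170 + 13924 = 30090 + 13924 = 44014$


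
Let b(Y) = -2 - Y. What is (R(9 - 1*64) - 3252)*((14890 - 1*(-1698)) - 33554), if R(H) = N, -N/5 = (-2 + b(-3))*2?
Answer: 55003772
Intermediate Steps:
N = 10 (N = -5*(-2 + (-2 - 1*(-3)))*2 = -5*(-2 + (-2 + 3))*2 = -5*(-2 + 1)*2 = -(-5)*2 = -5*(-2) = 10)
R(H) = 10
(R(9 - 1*64) - 3252)*((14890 - 1*(-1698)) - 33554) = (10 - 3252)*((14890 - 1*(-1698)) - 33554) = -3242*((14890 + 1698) - 33554) = -3242*(16588 - 33554) = -3242*(-16966) = 55003772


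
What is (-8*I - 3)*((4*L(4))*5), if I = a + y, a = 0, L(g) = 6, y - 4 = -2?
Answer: -2280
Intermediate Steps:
y = 2 (y = 4 - 2 = 2)
I = 2 (I = 0 + 2 = 2)
(-8*I - 3)*((4*L(4))*5) = (-8*2 - 3)*((4*6)*5) = (-16 - 3)*(24*5) = -19*120 = -2280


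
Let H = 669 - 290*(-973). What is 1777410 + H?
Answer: 2060249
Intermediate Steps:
H = 282839 (H = 669 + 282170 = 282839)
1777410 + H = 1777410 + 282839 = 2060249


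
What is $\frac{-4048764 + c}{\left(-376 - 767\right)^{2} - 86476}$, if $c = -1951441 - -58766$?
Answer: $- \frac{5941439}{1219973} \approx -4.8701$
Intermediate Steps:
$c = -1892675$ ($c = -1951441 + 58766 = -1892675$)
$\frac{-4048764 + c}{\left(-376 - 767\right)^{2} - 86476} = \frac{-4048764 - 1892675}{\left(-376 - 767\right)^{2} - 86476} = - \frac{5941439}{\left(-1143\right)^{2} - 86476} = - \frac{5941439}{1306449 - 86476} = - \frac{5941439}{1219973}$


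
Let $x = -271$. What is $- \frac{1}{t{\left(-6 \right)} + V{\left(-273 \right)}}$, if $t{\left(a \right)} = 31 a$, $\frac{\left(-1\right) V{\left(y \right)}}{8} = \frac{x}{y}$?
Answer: $\frac{273}{52946} \approx 0.0051562$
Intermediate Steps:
$V{\left(y \right)} = \frac{2168}{y}$ ($V{\left(y \right)} = - 8 \left(- \frac{271}{y}\right) = \frac{2168}{y}$)
$- \frac{1}{t{\left(-6 \right)} + V{\left(-273 \right)}} = - \frac{1}{31 \left(-6\right) + \frac{2168}{-273}} = - \frac{1}{-186 + 2168 \left(- \frac{1}{273}\right)} = - \frac{1}{-186 - \frac{2168}{273}} = - \frac{1}{- \frac{52946}{273}} = \left(-1\right) \left(- \frac{273}{52946}\right) = \frac{273}{52946}$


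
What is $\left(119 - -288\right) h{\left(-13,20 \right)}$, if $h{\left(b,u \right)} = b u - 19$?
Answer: $-113553$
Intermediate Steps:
$h{\left(b,u \right)} = -19 + b u$
$\left(119 - -288\right) h{\left(-13,20 \right)} = \left(119 - -288\right) \left(-19 - 260\right) = \left(119 + 288\right) \left(-19 - 260\right) = 407 \left(-279\right) = -113553$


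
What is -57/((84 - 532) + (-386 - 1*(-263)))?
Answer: 57/571 ≈ 0.099825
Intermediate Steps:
-57/((84 - 532) + (-386 - 1*(-263))) = -57/(-448 + (-386 + 263)) = -57/(-448 - 123) = -57/(-571) = -57*(-1/571) = 57/571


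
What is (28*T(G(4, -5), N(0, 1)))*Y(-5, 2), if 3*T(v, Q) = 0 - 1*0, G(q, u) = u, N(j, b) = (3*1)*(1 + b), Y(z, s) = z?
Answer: 0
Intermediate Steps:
N(j, b) = 3 + 3*b (N(j, b) = 3*(1 + b) = 3 + 3*b)
T(v, Q) = 0 (T(v, Q) = (0 - 1*0)/3 = (0 + 0)/3 = (1/3)*0 = 0)
(28*T(G(4, -5), N(0, 1)))*Y(-5, 2) = (28*0)*(-5) = 0*(-5) = 0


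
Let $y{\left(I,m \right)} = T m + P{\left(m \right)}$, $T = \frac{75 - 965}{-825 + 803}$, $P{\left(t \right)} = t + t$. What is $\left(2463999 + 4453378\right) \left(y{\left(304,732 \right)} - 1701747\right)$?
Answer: $- \frac{127123217310621}{11} \approx -1.1557 \cdot 10^{13}$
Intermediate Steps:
$P{\left(t \right)} = 2 t$
$T = \frac{445}{11}$ ($T = - \frac{890}{-22} = \left(-890\right) \left(- \frac{1}{22}\right) = \frac{445}{11} \approx 40.455$)
$y{\left(I,m \right)} = \frac{467 m}{11}$ ($y{\left(I,m \right)} = \frac{445 m}{11} + 2 m = \frac{467 m}{11}$)
$\left(2463999 + 4453378\right) \left(y{\left(304,732 \right)} - 1701747\right) = \left(2463999 + 4453378\right) \left(\frac{467}{11} \cdot 732 - 1701747\right) = 6917377 \left(\frac{341844}{11} - 1701747\right) = 6917377 \left(- \frac{18377373}{11}\right) = - \frac{127123217310621}{11}$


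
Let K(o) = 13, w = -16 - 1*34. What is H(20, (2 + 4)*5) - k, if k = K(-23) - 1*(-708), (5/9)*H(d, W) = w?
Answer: -811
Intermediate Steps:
w = -50 (w = -16 - 34 = -50)
H(d, W) = -90 (H(d, W) = (9/5)*(-50) = -90)
k = 721 (k = 13 - 1*(-708) = 13 + 708 = 721)
H(20, (2 + 4)*5) - k = -90 - 1*721 = -90 - 721 = -811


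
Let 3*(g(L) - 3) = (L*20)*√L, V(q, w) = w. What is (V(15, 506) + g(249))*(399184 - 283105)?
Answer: 59084211 + 192691140*√249 ≈ 3.0997e+9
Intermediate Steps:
g(L) = 3 + 20*L^(3/2)/3 (g(L) = 3 + ((L*20)*√L)/3 = 3 + ((20*L)*√L)/3 = 3 + (20*L^(3/2))/3 = 3 + 20*L^(3/2)/3)
(V(15, 506) + g(249))*(399184 - 283105) = (506 + (3 + 20*249^(3/2)/3))*(399184 - 283105) = (506 + (3 + 20*(249*√249)/3))*116079 = (506 + (3 + 1660*√249))*116079 = (509 + 1660*√249)*116079 = 59084211 + 192691140*√249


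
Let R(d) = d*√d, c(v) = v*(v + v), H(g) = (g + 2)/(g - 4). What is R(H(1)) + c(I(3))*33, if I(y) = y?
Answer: 594 - I ≈ 594.0 - 1.0*I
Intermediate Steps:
H(g) = (2 + g)/(-4 + g)
c(v) = 2*v² (c(v) = v*(2*v) = 2*v²)
R(d) = d^(3/2)
R(H(1)) + c(I(3))*33 = ((2 + 1)/(-4 + 1))^(3/2) + (2*3²)*33 = (3/(-3))^(3/2) + (2*9)*33 = (-⅓*3)^(3/2) + 18*33 = (-1)^(3/2) + 594 = -I + 594 = 594 - I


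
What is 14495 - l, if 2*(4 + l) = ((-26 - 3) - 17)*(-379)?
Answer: 5782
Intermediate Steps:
l = 8713 (l = -4 + (((-26 - 3) - 17)*(-379))/2 = -4 + ((-29 - 17)*(-379))/2 = -4 + (-46*(-379))/2 = -4 + (½)*17434 = -4 + 8717 = 8713)
14495 - l = 14495 - 1*8713 = 14495 - 8713 = 5782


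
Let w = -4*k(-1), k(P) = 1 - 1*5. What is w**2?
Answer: 256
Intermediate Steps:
k(P) = -4 (k(P) = 1 - 5 = -4)
w = 16 (w = -4*(-4) = 16)
w**2 = 16**2 = 256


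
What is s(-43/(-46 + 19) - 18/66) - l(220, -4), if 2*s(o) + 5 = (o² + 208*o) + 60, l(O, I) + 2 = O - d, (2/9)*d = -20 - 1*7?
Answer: -15336280/88209 ≈ -173.86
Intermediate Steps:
d = -243/2 (d = 9*(-20 - 1*7)/2 = 9*(-20 - 7)/2 = (9/2)*(-27) = -243/2 ≈ -121.50)
l(O, I) = 239/2 + O (l(O, I) = -2 + (O - 1*(-243/2)) = -2 + (O + 243/2) = -2 + (243/2 + O) = 239/2 + O)
s(o) = 55/2 + o²/2 + 104*o (s(o) = -5/2 + ((o² + 208*o) + 60)/2 = -5/2 + (60 + o² + 208*o)/2 = -5/2 + (30 + o²/2 + 104*o) = 55/2 + o²/2 + 104*o)
s(-43/(-46 + 19) - 18/66) - l(220, -4) = (55/2 + (-43/(-46 + 19) - 18/66)²/2 + 104*(-43/(-46 + 19) - 18/66)) - (239/2 + 220) = (55/2 + (-43/(-27) - 18*1/66)²/2 + 104*(-43/(-27) - 18*1/66)) - 1*679/2 = (55/2 + (-43*(-1/27) - 3/11)²/2 + 104*(-43*(-1/27) - 3/11)) - 679/2 = (55/2 + (43/27 - 3/11)²/2 + 104*(43/27 - 3/11)) - 679/2 = (55/2 + (392/297)²/2 + 104*(392/297)) - 679/2 = (55/2 + (½)*(153664/88209) + 40768/297) - 679/2 = (55/2 + 76832/88209 + 40768/297) - 679/2 = 29221351/176418 - 679/2 = -15336280/88209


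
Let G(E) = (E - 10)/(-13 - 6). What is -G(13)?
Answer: 3/19 ≈ 0.15789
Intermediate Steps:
G(E) = 10/19 - E/19 (G(E) = (-10 + E)/(-19) = (-10 + E)*(-1/19) = 10/19 - E/19)
-G(13) = -(10/19 - 1/19*13) = -(10/19 - 13/19) = -1*(-3/19) = 3/19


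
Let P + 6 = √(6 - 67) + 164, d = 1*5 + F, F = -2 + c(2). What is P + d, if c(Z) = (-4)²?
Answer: 177 + I*√61 ≈ 177.0 + 7.8102*I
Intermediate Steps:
c(Z) = 16
F = 14 (F = -2 + 16 = 14)
d = 19 (d = 1*5 + 14 = 5 + 14 = 19)
P = 158 + I*√61 (P = -6 + (√(6 - 67) + 164) = -6 + (√(-61) + 164) = -6 + (I*√61 + 164) = -6 + (164 + I*√61) = 158 + I*√61 ≈ 158.0 + 7.8102*I)
P + d = (158 + I*√61) + 19 = 177 + I*√61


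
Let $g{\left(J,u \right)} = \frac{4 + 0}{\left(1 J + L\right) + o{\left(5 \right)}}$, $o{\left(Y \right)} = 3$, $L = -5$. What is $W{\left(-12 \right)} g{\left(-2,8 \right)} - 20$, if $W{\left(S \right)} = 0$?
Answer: $-20$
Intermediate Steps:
$g{\left(J,u \right)} = \frac{4}{-2 + J}$ ($g{\left(J,u \right)} = \frac{4 + 0}{\left(1 J - 5\right) + 3} = \frac{4}{\left(J - 5\right) + 3} = \frac{4}{\left(-5 + J\right) + 3} = \frac{4}{-2 + J}$)
$W{\left(-12 \right)} g{\left(-2,8 \right)} - 20 = 0 \frac{4}{-2 - 2} - 20 = 0 \frac{4}{-4} - 20 = 0 \cdot 4 \left(- \frac{1}{4}\right) - 20 = 0 \left(-1\right) - 20 = 0 - 20 = -20$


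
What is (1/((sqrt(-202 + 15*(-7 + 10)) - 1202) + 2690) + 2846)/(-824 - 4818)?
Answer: (-2846*sqrt(157) + 4234849*I)/(5642*(sqrt(157) - 1488*I)) ≈ -0.50443 + 1.0023e-9*I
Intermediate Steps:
(1/((sqrt(-202 + 15*(-7 + 10)) - 1202) + 2690) + 2846)/(-824 - 4818) = (1/((sqrt(-202 + 15*3) - 1202) + 2690) + 2846)/(-5642) = (1/((sqrt(-202 + 45) - 1202) + 2690) + 2846)*(-1/5642) = (1/((sqrt(-157) - 1202) + 2690) + 2846)*(-1/5642) = (1/((I*sqrt(157) - 1202) + 2690) + 2846)*(-1/5642) = (1/((-1202 + I*sqrt(157)) + 2690) + 2846)*(-1/5642) = (1/(1488 + I*sqrt(157)) + 2846)*(-1/5642) = (2846 + 1/(1488 + I*sqrt(157)))*(-1/5642) = -1423/2821 - 1/(5642*(1488 + I*sqrt(157)))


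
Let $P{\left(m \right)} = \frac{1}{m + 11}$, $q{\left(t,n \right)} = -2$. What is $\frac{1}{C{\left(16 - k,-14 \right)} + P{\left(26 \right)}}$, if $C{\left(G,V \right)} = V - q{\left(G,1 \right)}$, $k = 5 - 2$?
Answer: $- \frac{37}{443} \approx -0.083521$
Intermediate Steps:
$P{\left(m \right)} = \frac{1}{11 + m}$
$k = 3$ ($k = 5 - 2 = 3$)
$C{\left(G,V \right)} = 2 + V$ ($C{\left(G,V \right)} = V - -2 = V + 2 = 2 + V$)
$\frac{1}{C{\left(16 - k,-14 \right)} + P{\left(26 \right)}} = \frac{1}{\left(2 - 14\right) + \frac{1}{11 + 26}} = \frac{1}{-12 + \frac{1}{37}} = \frac{1}{- \frac{443}{37}} = - \frac{37}{443}$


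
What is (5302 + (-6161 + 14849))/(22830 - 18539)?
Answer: 13990/4291 ≈ 3.2603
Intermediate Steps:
(5302 + (-6161 + 14849))/(22830 - 18539) = (5302 + 8688)/4291 = 13990*(1/4291) = 13990/4291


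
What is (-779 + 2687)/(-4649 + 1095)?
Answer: -954/1777 ≈ -0.53686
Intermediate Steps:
(-779 + 2687)/(-4649 + 1095) = 1908/(-3554) = 1908*(-1/3554) = -954/1777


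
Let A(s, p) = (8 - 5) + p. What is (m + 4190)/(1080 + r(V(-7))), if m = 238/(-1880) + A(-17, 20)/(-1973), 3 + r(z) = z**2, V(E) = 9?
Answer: 7770601393/2147649960 ≈ 3.6182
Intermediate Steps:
A(s, p) = 3 + p
r(z) = -3 + z**2
m = -256407/1854620 (m = 238/(-1880) + (3 + 20)/(-1973) = 238*(-1/1880) + 23*(-1/1973) = -119/940 - 23/1973 = -256407/1854620 ≈ -0.13825)
(m + 4190)/(1080 + r(V(-7))) = (-256407/1854620 + 4190)/(1080 + (-3 + 9**2)) = 7770601393/(1854620*(1080 + (-3 + 81))) = 7770601393/(1854620*(1080 + 78)) = (7770601393/1854620)/1158 = (7770601393/1854620)*(1/1158) = 7770601393/2147649960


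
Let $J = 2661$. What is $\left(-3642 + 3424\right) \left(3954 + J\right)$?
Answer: $-1442070$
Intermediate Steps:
$\left(-3642 + 3424\right) \left(3954 + J\right) = \left(-3642 + 3424\right) \left(3954 + 2661\right) = \left(-218\right) 6615 = -1442070$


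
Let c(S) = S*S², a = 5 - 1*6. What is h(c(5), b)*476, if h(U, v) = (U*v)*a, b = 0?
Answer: 0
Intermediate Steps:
a = -1 (a = 5 - 6 = -1)
c(S) = S³
h(U, v) = -U*v (h(U, v) = (U*v)*(-1) = -U*v)
h(c(5), b)*476 = -1*5³*0*476 = -1*125*0*476 = 0*476 = 0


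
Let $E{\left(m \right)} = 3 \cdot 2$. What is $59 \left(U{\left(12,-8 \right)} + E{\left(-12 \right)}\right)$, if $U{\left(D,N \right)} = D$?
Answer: $1062$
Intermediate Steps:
$E{\left(m \right)} = 6$
$59 \left(U{\left(12,-8 \right)} + E{\left(-12 \right)}\right) = 59 \left(12 + 6\right) = 59 \cdot 18 = 1062$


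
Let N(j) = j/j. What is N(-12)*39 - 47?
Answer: -8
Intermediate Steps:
N(j) = 1
N(-12)*39 - 47 = 1*39 - 47 = 39 - 47 = -8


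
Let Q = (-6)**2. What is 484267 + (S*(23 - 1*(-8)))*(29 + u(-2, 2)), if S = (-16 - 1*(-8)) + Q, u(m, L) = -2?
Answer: 507703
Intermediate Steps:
Q = 36
S = 28 (S = (-16 - 1*(-8)) + 36 = (-16 + 8) + 36 = -8 + 36 = 28)
484267 + (S*(23 - 1*(-8)))*(29 + u(-2, 2)) = 484267 + (28*(23 - 1*(-8)))*(29 - 2) = 484267 + (28*(23 + 8))*27 = 484267 + (28*31)*27 = 484267 + 868*27 = 484267 + 23436 = 507703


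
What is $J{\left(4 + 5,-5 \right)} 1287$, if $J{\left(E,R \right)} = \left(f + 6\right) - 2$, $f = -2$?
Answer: $2574$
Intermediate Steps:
$J{\left(E,R \right)} = 2$ ($J{\left(E,R \right)} = \left(-2 + 6\right) - 2 = 4 - 2 = 2$)
$J{\left(4 + 5,-5 \right)} 1287 = 2 \cdot 1287 = 2574$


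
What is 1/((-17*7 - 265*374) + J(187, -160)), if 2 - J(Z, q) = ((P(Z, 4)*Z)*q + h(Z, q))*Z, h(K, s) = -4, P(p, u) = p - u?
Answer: 1/1023793841 ≈ 9.7676e-10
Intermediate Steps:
J(Z, q) = 2 - Z*(-4 + Z*q*(-4 + Z)) (J(Z, q) = 2 - (((Z - 1*4)*Z)*q - 4)*Z = 2 - (((Z - 4)*Z)*q - 4)*Z = 2 - (((-4 + Z)*Z)*q - 4)*Z = 2 - ((Z*(-4 + Z))*q - 4)*Z = 2 - (Z*q*(-4 + Z) - 4)*Z = 2 - (-4 + Z*q*(-4 + Z))*Z = 2 - Z*(-4 + Z*q*(-4 + Z)))
1/((-17*7 - 265*374) + J(187, -160)) = 1/((-17*7 - 265*374) + (2 + 4*187 - 1*(-160)*187²*(-4 + 187))) = 1/((-119 - 99110) + (2 + 748 - 1*(-160)*34969*183)) = 1/(-99229 + (2 + 748 + 1023892320)) = 1/(-99229 + 1023893070) = 1/1023793841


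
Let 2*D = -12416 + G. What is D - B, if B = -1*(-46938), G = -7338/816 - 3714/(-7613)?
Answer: -110060141051/2070736 ≈ -53150.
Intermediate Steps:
G = -8805595/1035368 (G = -7338*1/816 - 3714*(-1/7613) = -1223/136 + 3714/7613 = -8805595/1035368 ≈ -8.5048)
D = -12863934683/2070736 (D = (-12416 - 8805595/1035368)/2 = (1/2)*(-12863934683/1035368) = -12863934683/2070736 ≈ -6212.3)
B = 46938
D - B = -12863934683/2070736 - 1*46938 = -12863934683/2070736 - 46938 = -110060141051/2070736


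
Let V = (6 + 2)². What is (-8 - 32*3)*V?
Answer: -6656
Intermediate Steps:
V = 64 (V = 8² = 64)
(-8 - 32*3)*V = (-8 - 32*3)*64 = (-8 - 96)*64 = -104*64 = -6656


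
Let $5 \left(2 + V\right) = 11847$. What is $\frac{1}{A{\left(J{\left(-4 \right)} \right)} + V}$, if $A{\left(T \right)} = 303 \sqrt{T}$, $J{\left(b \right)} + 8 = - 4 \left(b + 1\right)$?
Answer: $\frac{5}{14867} \approx 0.00033632$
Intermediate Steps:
$J{\left(b \right)} = -12 - 4 b$ ($J{\left(b \right)} = -8 - 4 \left(b + 1\right) = -8 - 4 \left(1 + b\right) = -8 - \left(4 + 4 b\right) = -12 - 4 b$)
$V = \frac{11837}{5}$ ($V = -2 + \frac{1}{5} \cdot 11847 = -2 + \frac{11847}{5} = \frac{11837}{5} \approx 2367.4$)
$\frac{1}{A{\left(J{\left(-4 \right)} \right)} + V} = \frac{1}{303 \sqrt{-12 - -16} + \frac{11837}{5}} = \frac{1}{303 \sqrt{-12 + 16} + \frac{11837}{5}} = \frac{1}{303 \sqrt{4} + \frac{11837}{5}} = \frac{1}{303 \cdot 2 + \frac{11837}{5}} = \frac{1}{606 + \frac{11837}{5}} = \frac{1}{\frac{14867}{5}} = \frac{5}{14867}$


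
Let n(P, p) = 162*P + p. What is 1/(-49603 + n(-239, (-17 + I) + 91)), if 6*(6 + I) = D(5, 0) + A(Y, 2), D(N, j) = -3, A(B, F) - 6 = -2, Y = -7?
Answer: -6/529517 ≈ -1.1331e-5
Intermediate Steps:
A(B, F) = 4 (A(B, F) = 6 - 2 = 4)
I = -35/6 (I = -6 + (-3 + 4)/6 = -6 + (1/6)*1 = -6 + 1/6 = -35/6 ≈ -5.8333)
n(P, p) = p + 162*P
1/(-49603 + n(-239, (-17 + I) + 91)) = 1/(-49603 + (((-17 - 35/6) + 91) + 162*(-239))) = 1/(-49603 + ((-137/6 + 91) - 38718)) = 1/(-49603 + (409/6 - 38718)) = 1/(-49603 - 231899/6) = 1/(-529517/6) = -6/529517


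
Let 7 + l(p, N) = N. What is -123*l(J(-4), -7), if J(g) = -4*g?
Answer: 1722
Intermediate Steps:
l(p, N) = -7 + N
-123*l(J(-4), -7) = -123*(-7 - 7) = -123*(-14) = 1722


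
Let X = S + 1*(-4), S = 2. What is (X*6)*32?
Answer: -384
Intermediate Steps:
X = -2 (X = 2 + 1*(-4) = 2 - 4 = -2)
(X*6)*32 = -2*6*32 = -12*32 = -384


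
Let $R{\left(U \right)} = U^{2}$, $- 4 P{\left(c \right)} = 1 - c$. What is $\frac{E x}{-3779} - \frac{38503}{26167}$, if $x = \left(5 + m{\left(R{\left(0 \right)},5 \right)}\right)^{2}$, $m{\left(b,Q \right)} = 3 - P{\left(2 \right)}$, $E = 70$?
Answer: $- \frac{2044149741}{791080744} \approx -2.584$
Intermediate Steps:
$P{\left(c \right)} = - \frac{1}{4} + \frac{c}{4}$ ($P{\left(c \right)} = - \frac{1 - c}{4} = - \frac{1}{4} + \frac{c}{4}$)
$m{\left(b,Q \right)} = \frac{11}{4}$ ($m{\left(b,Q \right)} = 3 - \left(- \frac{1}{4} + \frac{1}{4} \cdot 2\right) = 3 - \left(- \frac{1}{4} + \frac{1}{2}\right) = 3 - \frac{1}{4} = \frac{11}{4}$)
$x = \frac{961}{16}$ ($x = \left(5 + \frac{11}{4}\right)^{2} = \left(\frac{31}{4}\right)^{2} = \frac{961}{16} \approx 60.063$)
$\frac{E x}{-3779} - \frac{38503}{26167} = \frac{70 \cdot \frac{961}{16}}{-3779} - \frac{38503}{26167} = \frac{33635}{8} \left(- \frac{1}{3779}\right) - \frac{38503}{26167} = - \frac{33635}{30232} - \frac{38503}{26167} = - \frac{2044149741}{791080744}$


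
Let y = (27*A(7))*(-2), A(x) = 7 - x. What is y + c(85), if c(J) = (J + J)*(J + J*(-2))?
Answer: -14450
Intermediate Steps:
c(J) = -2*J² (c(J) = (2*J)*(J - 2*J) = (2*J)*(-J) = -2*J²)
y = 0 (y = (27*(7 - 1*7))*(-2) = (27*(7 - 7))*(-2) = (27*0)*(-2) = 0*(-2) = 0)
y + c(85) = 0 - 2*85² = 0 - 2*7225 = 0 - 14450 = -14450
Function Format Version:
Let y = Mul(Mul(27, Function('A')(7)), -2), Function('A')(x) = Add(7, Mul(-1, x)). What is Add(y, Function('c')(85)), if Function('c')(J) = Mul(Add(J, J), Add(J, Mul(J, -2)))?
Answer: -14450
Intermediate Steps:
Function('c')(J) = Mul(-2, Pow(J, 2)) (Function('c')(J) = Mul(Mul(2, J), Add(J, Mul(-2, J))) = Mul(Mul(2, J), Mul(-1, J)) = Mul(-2, Pow(J, 2)))
y = 0 (y = Mul(Mul(27, Add(7, Mul(-1, 7))), -2) = Mul(Mul(27, Add(7, -7)), -2) = Mul(Mul(27, 0), -2) = Mul(0, -2) = 0)
Add(y, Function('c')(85)) = Add(0, Mul(-2, Pow(85, 2))) = Add(0, Mul(-2, 7225)) = Add(0, -14450) = -14450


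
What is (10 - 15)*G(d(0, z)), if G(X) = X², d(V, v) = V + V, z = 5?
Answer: 0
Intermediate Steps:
d(V, v) = 2*V
(10 - 15)*G(d(0, z)) = (10 - 15)*(2*0)² = -5*0² = -5*0 = 0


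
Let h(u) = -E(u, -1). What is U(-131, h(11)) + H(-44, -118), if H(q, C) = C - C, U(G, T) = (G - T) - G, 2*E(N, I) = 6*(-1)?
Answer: -3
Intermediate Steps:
E(N, I) = -3 (E(N, I) = (6*(-1))/2 = (1/2)*(-6) = -3)
h(u) = 3 (h(u) = -1*(-3) = 3)
U(G, T) = -T
H(q, C) = 0
U(-131, h(11)) + H(-44, -118) = -1*3 + 0 = -3 + 0 = -3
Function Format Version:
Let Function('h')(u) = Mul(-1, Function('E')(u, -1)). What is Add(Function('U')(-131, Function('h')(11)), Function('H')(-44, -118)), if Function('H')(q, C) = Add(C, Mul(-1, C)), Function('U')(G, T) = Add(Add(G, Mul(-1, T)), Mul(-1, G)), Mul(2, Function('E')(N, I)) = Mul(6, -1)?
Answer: -3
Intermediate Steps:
Function('E')(N, I) = -3 (Function('E')(N, I) = Mul(Rational(1, 2), Mul(6, -1)) = Mul(Rational(1, 2), -6) = -3)
Function('h')(u) = 3 (Function('h')(u) = Mul(-1, -3) = 3)
Function('U')(G, T) = Mul(-1, T)
Function('H')(q, C) = 0
Add(Function('U')(-131, Function('h')(11)), Function('H')(-44, -118)) = Add(Mul(-1, 3), 0) = Add(-3, 0) = -3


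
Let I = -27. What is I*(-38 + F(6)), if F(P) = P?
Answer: 864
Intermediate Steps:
I*(-38 + F(6)) = -27*(-38 + 6) = -27*(-32) = 864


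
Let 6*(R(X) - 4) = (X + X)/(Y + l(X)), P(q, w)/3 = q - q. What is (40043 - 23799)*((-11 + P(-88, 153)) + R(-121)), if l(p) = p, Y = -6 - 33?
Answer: -13153579/120 ≈ -1.0961e+5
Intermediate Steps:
P(q, w) = 0 (P(q, w) = 3*(q - q) = 3*0 = 0)
Y = -39
R(X) = 4 + X/(3*(-39 + X)) (R(X) = 4 + ((X + X)/(-39 + X))/6 = 4 + ((2*X)/(-39 + X))/6 = 4 + (2*X/(-39 + X))/6 = 4 + X/(3*(-39 + X)))
(40043 - 23799)*((-11 + P(-88, 153)) + R(-121)) = (40043 - 23799)*((-11 + 0) + 13*(-36 - 121)/(3*(-39 - 121))) = 16244*(-11 + (13/3)*(-157)/(-160)) = 16244*(-11 + (13/3)*(-1/160)*(-157)) = 16244*(-11 + 2041/480) = 16244*(-3239/480) = -13153579/120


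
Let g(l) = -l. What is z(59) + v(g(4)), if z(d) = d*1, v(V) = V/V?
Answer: 60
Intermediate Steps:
v(V) = 1
z(d) = d
z(59) + v(g(4)) = 59 + 1 = 60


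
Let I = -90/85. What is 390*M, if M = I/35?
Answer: -1404/119 ≈ -11.798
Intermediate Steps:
I = -18/17 (I = -90*1/85 = -18/17 ≈ -1.0588)
M = -18/595 (M = -18/17/35 = -18/17*1/35 = -18/595 ≈ -0.030252)
390*M = 390*(-18/595) = -1404/119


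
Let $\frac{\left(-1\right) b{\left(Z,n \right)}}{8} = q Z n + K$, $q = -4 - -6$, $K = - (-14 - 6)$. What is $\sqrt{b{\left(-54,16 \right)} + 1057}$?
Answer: $\sqrt{14721} \approx 121.33$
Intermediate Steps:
$K = 20$ ($K = - (-14 - 6) = \left(-1\right) \left(-20\right) = 20$)
$q = 2$ ($q = -4 + 6 = 2$)
$b{\left(Z,n \right)} = -160 - 16 Z n$ ($b{\left(Z,n \right)} = - 8 \left(2 Z n + 20\right) = - 8 \left(20 + 2 Z n\right) = -160 - 16 Z n$)
$\sqrt{b{\left(-54,16 \right)} + 1057} = \sqrt{\left(-160 - \left(-864\right) 16\right) + 1057} = \sqrt{\left(-160 + 13824\right) + 1057} = \sqrt{13664 + 1057} = \sqrt{14721}$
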